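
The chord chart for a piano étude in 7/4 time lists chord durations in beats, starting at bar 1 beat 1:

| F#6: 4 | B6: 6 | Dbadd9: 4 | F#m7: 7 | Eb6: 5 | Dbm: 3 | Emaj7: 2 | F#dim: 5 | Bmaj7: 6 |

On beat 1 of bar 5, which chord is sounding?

Dbm

Beat 1 of bar 5 is beat (5−1)×7 + 1 = 29 overall.
Running totals: F#6 ends at 4, B6 ends at 10, Dbadd9 ends at 14, F#m7 ends at 21, Eb6 ends at 26, Dbm ends at 29.
Beat 29 falls within Dbm.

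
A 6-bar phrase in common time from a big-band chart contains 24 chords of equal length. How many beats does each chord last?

1 beat

6 bars × 4 beats/bar = 24 beats total.
24 beats ÷ 24 chords = 1 beats per chord.
(That is a quarter note.)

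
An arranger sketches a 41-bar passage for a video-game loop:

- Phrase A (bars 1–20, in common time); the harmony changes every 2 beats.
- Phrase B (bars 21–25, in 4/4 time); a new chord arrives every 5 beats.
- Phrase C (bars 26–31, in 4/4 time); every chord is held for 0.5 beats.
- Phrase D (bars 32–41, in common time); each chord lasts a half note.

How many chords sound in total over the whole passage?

112 chords

A: 20·4 = 80 beats, 80/2 = 40 chords.
B: 5·4 = 20 beats, 20/5 = 4 chords.
C: 6·4 = 24 beats, 24/0.5 = 48 chords.
D: 10·4 = 40 beats, 40/2 = 20 chords.
Total: 40 + 4 + 48 + 20 = 112.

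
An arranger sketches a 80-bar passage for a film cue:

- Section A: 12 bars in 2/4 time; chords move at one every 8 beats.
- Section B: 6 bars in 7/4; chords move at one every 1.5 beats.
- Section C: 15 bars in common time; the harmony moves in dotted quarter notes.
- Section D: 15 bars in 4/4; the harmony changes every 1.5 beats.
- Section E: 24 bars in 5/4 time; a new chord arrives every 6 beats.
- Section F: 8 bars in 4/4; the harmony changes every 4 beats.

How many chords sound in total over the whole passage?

139 chords

A has 24 beats and chords last 8 each, so 3 chords.
B has 42 beats and chords last 1.5 each, so 28 chords.
C has 60 beats and chords last 1.5 each, so 40 chords.
D has 60 beats and chords last 1.5 each, so 40 chords.
E has 120 beats and chords last 6 each, so 20 chords.
F has 32 beats and chords last 4 each, so 8 chords.
Total: 3 + 28 + 40 + 40 + 20 + 8 = 139.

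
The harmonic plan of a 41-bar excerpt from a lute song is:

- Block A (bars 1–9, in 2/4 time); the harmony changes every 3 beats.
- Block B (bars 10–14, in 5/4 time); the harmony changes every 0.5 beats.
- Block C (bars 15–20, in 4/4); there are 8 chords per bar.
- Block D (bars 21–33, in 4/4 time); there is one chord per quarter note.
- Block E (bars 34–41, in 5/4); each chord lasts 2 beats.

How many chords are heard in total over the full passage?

A: 9 bars × 2 beats = 18 beats; 3 beats/chord → 6 chords.
B: 5 bars × 5 beats = 25 beats; 0.5 beats/chord → 50 chords.
C: 6 bars × 4 beats = 24 beats; 0.5 beats/chord → 48 chords.
D: 13 bars × 4 beats = 52 beats; 1 beat/chord → 52 chords.
E: 8 bars × 5 beats = 40 beats; 2 beats/chord → 20 chords.
Total: 6 + 50 + 48 + 52 + 20 = 176.

176 chords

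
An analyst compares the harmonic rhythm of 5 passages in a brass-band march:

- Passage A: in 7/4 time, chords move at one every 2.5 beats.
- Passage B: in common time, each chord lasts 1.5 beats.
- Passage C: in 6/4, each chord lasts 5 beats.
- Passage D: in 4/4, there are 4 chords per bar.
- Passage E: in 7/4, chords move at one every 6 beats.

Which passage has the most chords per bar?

A: 7/2.5 = 2.8 chords/bar.
B: 4/1.5 = 8/3 chords/bar.
C: 6/5 = 1.2 chords/bar.
D: 4/1 = 4 chords/bar.
E: 7/6 = 7/6 chords/bar.
Fastest is D at 4 chords/bar.

Passage D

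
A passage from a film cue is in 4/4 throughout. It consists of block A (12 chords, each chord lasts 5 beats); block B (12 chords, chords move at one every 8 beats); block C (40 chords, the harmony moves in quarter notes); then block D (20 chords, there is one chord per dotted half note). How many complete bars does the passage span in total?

A: 12 × 5 = 60 beats = 15 bars.
B: 12 × 8 = 96 beats = 24 bars.
C: 40 × 1 = 40 beats = 10 bars.
D: 20 × 3 = 60 beats = 15 bars.
Total: 15 + 24 + 10 + 15 = 64 bars.

64 bars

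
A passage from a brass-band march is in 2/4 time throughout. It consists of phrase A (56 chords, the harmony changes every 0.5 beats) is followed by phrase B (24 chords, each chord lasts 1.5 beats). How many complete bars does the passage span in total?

A: 56 × 0.5 = 28 beats = 14 bars.
B: 24 × 1.5 = 36 beats = 18 bars.
Total: 14 + 18 = 32 bars.

32 bars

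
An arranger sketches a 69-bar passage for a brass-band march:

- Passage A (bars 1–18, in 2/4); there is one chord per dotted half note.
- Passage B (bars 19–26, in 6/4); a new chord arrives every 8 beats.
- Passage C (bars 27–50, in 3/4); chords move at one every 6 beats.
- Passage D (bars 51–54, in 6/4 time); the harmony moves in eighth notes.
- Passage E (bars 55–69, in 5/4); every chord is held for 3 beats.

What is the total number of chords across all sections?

103 chords

A: 18·2 = 36 beats, 36/3 = 12 chords.
B: 8·6 = 48 beats, 48/8 = 6 chords.
C: 24·3 = 72 beats, 72/6 = 12 chords.
D: 4·6 = 24 beats, 24/0.5 = 48 chords.
E: 15·5 = 75 beats, 75/3 = 25 chords.
Total: 12 + 6 + 12 + 48 + 25 = 103.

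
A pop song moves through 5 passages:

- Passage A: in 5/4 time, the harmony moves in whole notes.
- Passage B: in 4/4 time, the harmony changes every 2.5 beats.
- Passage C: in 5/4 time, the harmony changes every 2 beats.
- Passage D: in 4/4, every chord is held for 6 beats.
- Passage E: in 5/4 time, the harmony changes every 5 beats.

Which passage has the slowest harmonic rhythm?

Passage D

A: 5/4 = 1.25 chords/bar.
B: 4/2.5 = 1.6 chords/bar.
C: 5/2 = 2.5 chords/bar.
D: 4/6 = 2/3 chords/bar.
E: 5/5 = 1 chord/bar.
Slowest is D at 2/3 chords/bar.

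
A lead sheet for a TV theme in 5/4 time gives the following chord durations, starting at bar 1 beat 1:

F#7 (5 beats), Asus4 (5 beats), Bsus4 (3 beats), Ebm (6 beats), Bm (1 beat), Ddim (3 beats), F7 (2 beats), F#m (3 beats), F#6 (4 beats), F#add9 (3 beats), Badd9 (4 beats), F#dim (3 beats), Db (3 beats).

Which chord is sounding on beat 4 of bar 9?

Beat 4 of bar 9 is beat (9−1)×5 + 4 = 44 overall.
Running totals: F#7 ends at 5, Asus4 ends at 10, Bsus4 ends at 13, Ebm ends at 19, Bm ends at 20, Ddim ends at 23, F7 ends at 25, F#m ends at 28, F#6 ends at 32, F#add9 ends at 35, Badd9 ends at 39, F#dim ends at 42, Db ends at 45.
Beat 44 falls within Db.

Db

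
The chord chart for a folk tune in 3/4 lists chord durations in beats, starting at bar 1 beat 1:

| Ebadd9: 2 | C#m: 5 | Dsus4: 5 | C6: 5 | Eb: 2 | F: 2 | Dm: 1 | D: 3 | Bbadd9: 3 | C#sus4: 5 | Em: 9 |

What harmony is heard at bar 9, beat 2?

Beat 2 of bar 9 is beat (9−1)×3 + 2 = 26 overall.
Running totals: Ebadd9 ends at 2, C#m ends at 7, Dsus4 ends at 12, C6 ends at 17, Eb ends at 19, F ends at 21, Dm ends at 22, D ends at 25, Bbadd9 ends at 28.
Beat 26 falls within Bbadd9.

Bbadd9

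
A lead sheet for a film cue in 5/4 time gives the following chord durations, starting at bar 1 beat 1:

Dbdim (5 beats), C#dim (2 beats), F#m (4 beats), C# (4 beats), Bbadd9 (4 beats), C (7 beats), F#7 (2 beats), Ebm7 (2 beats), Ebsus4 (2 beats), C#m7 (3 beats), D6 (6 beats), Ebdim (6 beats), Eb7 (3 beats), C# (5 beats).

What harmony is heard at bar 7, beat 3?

C#m7

Beat 3 of bar 7 is beat (7−1)×5 + 3 = 33 overall.
Running totals: Dbdim ends at 5, C#dim ends at 7, F#m ends at 11, C# ends at 15, Bbadd9 ends at 19, C ends at 26, F#7 ends at 28, Ebm7 ends at 30, Ebsus4 ends at 32, C#m7 ends at 35.
Beat 33 falls within C#m7.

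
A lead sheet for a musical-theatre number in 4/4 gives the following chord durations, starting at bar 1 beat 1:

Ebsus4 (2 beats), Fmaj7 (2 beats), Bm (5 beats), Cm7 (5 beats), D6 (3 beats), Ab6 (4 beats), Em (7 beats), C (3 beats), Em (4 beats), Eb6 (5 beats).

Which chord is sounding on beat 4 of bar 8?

Beat 4 of bar 8 is beat (8−1)×4 + 4 = 32 overall.
Running totals: Ebsus4 ends at 2, Fmaj7 ends at 4, Bm ends at 9, Cm7 ends at 14, D6 ends at 17, Ab6 ends at 21, Em ends at 28, C ends at 31, Em ends at 35.
Beat 32 falls within Em.

Em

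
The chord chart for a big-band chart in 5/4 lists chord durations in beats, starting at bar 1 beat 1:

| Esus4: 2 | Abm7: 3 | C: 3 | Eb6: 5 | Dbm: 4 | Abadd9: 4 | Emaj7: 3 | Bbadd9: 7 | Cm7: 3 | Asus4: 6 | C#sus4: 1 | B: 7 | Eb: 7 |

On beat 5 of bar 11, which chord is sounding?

Eb

Beat 5 of bar 11 is beat (11−1)×5 + 5 = 55 overall.
Running totals: Esus4 ends at 2, Abm7 ends at 5, C ends at 8, Eb6 ends at 13, Dbm ends at 17, Abadd9 ends at 21, Emaj7 ends at 24, Bbadd9 ends at 31, Cm7 ends at 34, Asus4 ends at 40, C#sus4 ends at 41, B ends at 48, Eb ends at 55.
Beat 55 falls within Eb.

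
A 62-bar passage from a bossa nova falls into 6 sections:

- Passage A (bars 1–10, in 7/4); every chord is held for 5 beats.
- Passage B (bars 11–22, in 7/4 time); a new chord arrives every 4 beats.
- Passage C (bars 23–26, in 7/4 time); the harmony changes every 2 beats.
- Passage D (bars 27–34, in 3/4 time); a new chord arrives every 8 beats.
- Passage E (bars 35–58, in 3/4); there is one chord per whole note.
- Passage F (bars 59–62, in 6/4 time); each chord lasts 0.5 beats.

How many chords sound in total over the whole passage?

A has 70 beats and chords last 5 each, so 14 chords.
B has 84 beats and chords last 4 each, so 21 chords.
C has 28 beats and chords last 2 each, so 14 chords.
D has 24 beats and chords last 8 each, so 3 chords.
E has 72 beats and chords last 4 each, so 18 chords.
F has 24 beats and chords last 0.5 each, so 48 chords.
Total: 14 + 21 + 14 + 3 + 18 + 48 = 118.

118 chords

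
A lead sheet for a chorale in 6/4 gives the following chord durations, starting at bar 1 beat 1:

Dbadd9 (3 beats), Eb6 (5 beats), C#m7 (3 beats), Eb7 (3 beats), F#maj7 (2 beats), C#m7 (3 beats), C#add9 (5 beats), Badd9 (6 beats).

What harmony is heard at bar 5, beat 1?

Beat 1 of bar 5 is beat (5−1)×6 + 1 = 25 overall.
Running totals: Dbadd9 ends at 3, Eb6 ends at 8, C#m7 ends at 11, Eb7 ends at 14, F#maj7 ends at 16, C#m7 ends at 19, C#add9 ends at 24, Badd9 ends at 30.
Beat 25 falls within Badd9.

Badd9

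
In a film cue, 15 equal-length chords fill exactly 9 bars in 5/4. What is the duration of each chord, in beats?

3 beats

9 bars × 5 beats/bar = 45 beats total.
45 beats ÷ 15 chords = 3 beats per chord.
(That is a dotted half note.)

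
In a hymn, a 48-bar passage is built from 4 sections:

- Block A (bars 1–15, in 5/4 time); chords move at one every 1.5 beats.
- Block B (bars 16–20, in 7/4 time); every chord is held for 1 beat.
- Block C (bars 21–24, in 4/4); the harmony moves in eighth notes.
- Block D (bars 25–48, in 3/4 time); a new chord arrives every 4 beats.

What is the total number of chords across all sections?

135 chords

A: 15·5 = 75 beats, 75/1.5 = 50 chords.
B: 5·7 = 35 beats, 35/1 = 35 chords.
C: 4·4 = 16 beats, 16/0.5 = 32 chords.
D: 24·3 = 72 beats, 72/4 = 18 chords.
Total: 50 + 35 + 32 + 18 = 135.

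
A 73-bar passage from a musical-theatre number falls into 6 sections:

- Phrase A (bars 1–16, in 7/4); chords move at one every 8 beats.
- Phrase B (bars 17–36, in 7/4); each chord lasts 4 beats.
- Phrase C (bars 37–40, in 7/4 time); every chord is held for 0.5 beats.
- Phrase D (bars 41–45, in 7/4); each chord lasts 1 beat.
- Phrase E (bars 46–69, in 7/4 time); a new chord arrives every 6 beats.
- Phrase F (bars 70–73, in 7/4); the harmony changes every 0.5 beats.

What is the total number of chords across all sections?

224 chords

A: 16 bars × 7 beats = 112 beats; 8 beats/chord → 14 chords.
B: 20 bars × 7 beats = 140 beats; 4 beats/chord → 35 chords.
C: 4 bars × 7 beats = 28 beats; 0.5 beats/chord → 56 chords.
D: 5 bars × 7 beats = 35 beats; 1 beat/chord → 35 chords.
E: 24 bars × 7 beats = 168 beats; 6 beats/chord → 28 chords.
F: 4 bars × 7 beats = 28 beats; 0.5 beats/chord → 56 chords.
Total: 14 + 35 + 56 + 35 + 28 + 56 = 224.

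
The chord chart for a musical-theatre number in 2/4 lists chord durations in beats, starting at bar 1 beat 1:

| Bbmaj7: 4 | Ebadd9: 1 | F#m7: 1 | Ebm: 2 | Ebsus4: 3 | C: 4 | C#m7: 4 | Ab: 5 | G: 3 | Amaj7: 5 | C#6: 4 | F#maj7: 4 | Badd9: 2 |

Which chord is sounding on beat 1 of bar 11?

Beat 1 of bar 11 is beat (11−1)×2 + 1 = 21 overall.
Running totals: Bbmaj7 ends at 4, Ebadd9 ends at 5, F#m7 ends at 6, Ebm ends at 8, Ebsus4 ends at 11, C ends at 15, C#m7 ends at 19, Ab ends at 24.
Beat 21 falls within Ab.

Ab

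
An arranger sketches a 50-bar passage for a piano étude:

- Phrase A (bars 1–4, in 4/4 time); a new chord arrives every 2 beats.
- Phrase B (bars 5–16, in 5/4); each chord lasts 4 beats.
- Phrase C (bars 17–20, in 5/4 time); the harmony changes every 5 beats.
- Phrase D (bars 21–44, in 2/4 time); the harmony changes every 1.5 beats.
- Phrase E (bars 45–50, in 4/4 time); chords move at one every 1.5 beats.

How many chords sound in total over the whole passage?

75 chords

A has 16 beats and chords last 2 each, so 8 chords.
B has 60 beats and chords last 4 each, so 15 chords.
C has 20 beats and chords last 5 each, so 4 chords.
D has 48 beats and chords last 1.5 each, so 32 chords.
E has 24 beats and chords last 1.5 each, so 16 chords.
Total: 8 + 15 + 4 + 32 + 16 = 75.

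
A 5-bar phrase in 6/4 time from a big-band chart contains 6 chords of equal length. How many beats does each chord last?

5 bars × 6 beats/bar = 30 beats total.
30 beats ÷ 6 chords = 5 beats per chord.

5 beats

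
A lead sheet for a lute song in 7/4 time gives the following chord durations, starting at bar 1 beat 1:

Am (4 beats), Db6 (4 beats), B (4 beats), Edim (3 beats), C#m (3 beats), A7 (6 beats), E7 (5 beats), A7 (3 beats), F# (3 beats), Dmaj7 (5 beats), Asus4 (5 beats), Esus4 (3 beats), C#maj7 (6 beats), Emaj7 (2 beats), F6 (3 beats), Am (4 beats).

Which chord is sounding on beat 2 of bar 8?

Beat 2 of bar 8 is beat (8−1)×7 + 2 = 51 overall.
Running totals: Am ends at 4, Db6 ends at 8, B ends at 12, Edim ends at 15, C#m ends at 18, A7 ends at 24, E7 ends at 29, A7 ends at 32, F# ends at 35, Dmaj7 ends at 40, Asus4 ends at 45, Esus4 ends at 48, C#maj7 ends at 54.
Beat 51 falls within C#maj7.

C#maj7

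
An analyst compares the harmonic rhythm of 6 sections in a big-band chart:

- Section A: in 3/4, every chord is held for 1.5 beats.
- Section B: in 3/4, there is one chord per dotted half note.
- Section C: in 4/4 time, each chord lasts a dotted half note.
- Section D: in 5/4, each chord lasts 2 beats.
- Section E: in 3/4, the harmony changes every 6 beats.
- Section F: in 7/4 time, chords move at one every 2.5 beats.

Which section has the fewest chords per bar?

Section E

A: each chord is 1.5 beats in 3/4, so 2 per bar.
B: each chord is 3 beats in 3/4, so 1 per bar.
C: each chord is 3 beats in 4/4, so 4/3 per bar.
D: each chord is 2 beats in 5/4, so 2.5 per bar.
E: each chord is 6 beats in 3/4, so 0.5 per bar.
F: each chord is 2.5 beats in 7/4, so 2.8 per bar.
Slowest is E at 0.5 chords/bar.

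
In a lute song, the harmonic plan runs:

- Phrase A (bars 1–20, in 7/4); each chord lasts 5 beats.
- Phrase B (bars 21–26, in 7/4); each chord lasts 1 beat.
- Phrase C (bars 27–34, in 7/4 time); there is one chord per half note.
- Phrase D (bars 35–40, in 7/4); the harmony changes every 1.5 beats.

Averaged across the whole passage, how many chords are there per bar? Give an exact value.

3.15 chords per bar

A: 20 × 7 = 140 beats ÷ 5 = 28 chords.
B: 6 × 7 = 42 beats ÷ 1 = 42 chords.
C: 8 × 7 = 56 beats ÷ 2 = 28 chords.
D: 6 × 7 = 42 beats ÷ 1.5 = 28 chords.
Overall: 126 chords over 40 bars → 126/40 = 3.15 chords per bar.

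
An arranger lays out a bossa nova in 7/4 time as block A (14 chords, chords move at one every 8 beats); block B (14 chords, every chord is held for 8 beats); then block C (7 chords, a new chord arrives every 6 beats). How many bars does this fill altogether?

38 bars

A: 14 × 8 = 112 beats = 16 bars.
B: 14 × 8 = 112 beats = 16 bars.
C: 7 × 6 = 42 beats = 6 bars.
Total: 16 + 16 + 6 = 38 bars.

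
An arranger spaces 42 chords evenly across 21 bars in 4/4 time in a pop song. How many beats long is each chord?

21 bars × 4 beats/bar = 84 beats total.
84 beats ÷ 42 chords = 2 beats per chord.
(That is a half note.)

2 beats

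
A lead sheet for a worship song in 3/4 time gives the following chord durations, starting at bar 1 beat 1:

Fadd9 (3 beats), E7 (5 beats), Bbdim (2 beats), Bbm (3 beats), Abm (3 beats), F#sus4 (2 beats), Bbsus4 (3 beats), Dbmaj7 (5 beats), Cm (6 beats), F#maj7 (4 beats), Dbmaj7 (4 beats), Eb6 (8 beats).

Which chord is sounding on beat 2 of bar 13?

Beat 2 of bar 13 is beat (13−1)×3 + 2 = 38 overall.
Running totals: Fadd9 ends at 3, E7 ends at 8, Bbdim ends at 10, Bbm ends at 13, Abm ends at 16, F#sus4 ends at 18, Bbsus4 ends at 21, Dbmaj7 ends at 26, Cm ends at 32, F#maj7 ends at 36, Dbmaj7 ends at 40.
Beat 38 falls within Dbmaj7.

Dbmaj7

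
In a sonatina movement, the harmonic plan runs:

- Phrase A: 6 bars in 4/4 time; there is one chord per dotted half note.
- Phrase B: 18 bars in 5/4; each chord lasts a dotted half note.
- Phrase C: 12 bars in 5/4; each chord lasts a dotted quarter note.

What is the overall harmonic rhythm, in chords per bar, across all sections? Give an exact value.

13/6 chords per bar

A: 6 bars of 4 beats is 24 beats; at 3 beats each that's 8 chords.
B: 18 bars of 5 beats is 90 beats; at 3 beats each that's 30 chords.
C: 12 bars of 5 beats is 60 beats; at 1.5 beats each that's 40 chords.
Overall: 78 chords over 36 bars → 78/36 = 13/6 chords per bar.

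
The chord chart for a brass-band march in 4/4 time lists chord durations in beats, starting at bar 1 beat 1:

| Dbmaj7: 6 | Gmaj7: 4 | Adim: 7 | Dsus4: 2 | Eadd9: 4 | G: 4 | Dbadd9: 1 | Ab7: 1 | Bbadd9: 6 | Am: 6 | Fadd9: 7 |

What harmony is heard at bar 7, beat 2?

G

Beat 2 of bar 7 is beat (7−1)×4 + 2 = 26 overall.
Running totals: Dbmaj7 ends at 6, Gmaj7 ends at 10, Adim ends at 17, Dsus4 ends at 19, Eadd9 ends at 23, G ends at 27.
Beat 26 falls within G.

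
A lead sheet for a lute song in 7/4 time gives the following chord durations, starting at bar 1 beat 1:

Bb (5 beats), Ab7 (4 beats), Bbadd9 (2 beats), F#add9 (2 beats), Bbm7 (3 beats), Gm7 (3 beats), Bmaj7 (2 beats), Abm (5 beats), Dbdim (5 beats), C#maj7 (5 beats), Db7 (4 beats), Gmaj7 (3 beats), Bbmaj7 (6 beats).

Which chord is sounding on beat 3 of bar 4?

Abm

Beat 3 of bar 4 is beat (4−1)×7 + 3 = 24 overall.
Running totals: Bb ends at 5, Ab7 ends at 9, Bbadd9 ends at 11, F#add9 ends at 13, Bbm7 ends at 16, Gm7 ends at 19, Bmaj7 ends at 21, Abm ends at 26.
Beat 24 falls within Abm.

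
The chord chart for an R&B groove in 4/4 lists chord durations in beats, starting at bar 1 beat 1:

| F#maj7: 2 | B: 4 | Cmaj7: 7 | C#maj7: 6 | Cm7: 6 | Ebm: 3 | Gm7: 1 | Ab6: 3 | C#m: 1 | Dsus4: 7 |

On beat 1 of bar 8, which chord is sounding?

Gm7

Beat 1 of bar 8 is beat (8−1)×4 + 1 = 29 overall.
Running totals: F#maj7 ends at 2, B ends at 6, Cmaj7 ends at 13, C#maj7 ends at 19, Cm7 ends at 25, Ebm ends at 28, Gm7 ends at 29.
Beat 29 falls within Gm7.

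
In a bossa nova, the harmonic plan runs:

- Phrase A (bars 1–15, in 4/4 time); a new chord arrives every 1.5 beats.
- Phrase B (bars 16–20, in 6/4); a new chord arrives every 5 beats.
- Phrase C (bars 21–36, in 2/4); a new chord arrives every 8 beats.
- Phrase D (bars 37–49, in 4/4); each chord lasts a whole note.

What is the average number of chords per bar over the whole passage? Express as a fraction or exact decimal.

A: 15 × 4 = 60 beats ÷ 1.5 = 40 chords.
B: 5 × 6 = 30 beats ÷ 5 = 6 chords.
C: 16 × 2 = 32 beats ÷ 8 = 4 chords.
D: 13 × 4 = 52 beats ÷ 4 = 13 chords.
Overall: 63 chords over 49 bars → 63/49 = 9/7 chords per bar.

9/7 chords per bar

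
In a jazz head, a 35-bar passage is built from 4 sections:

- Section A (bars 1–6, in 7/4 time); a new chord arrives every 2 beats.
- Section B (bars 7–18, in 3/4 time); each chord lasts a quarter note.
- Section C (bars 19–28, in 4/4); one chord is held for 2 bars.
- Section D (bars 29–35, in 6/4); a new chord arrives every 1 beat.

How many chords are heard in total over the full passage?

A: 6 bars × 7 beats = 42 beats; 2 beats/chord → 21 chords.
B: 12 bars × 3 beats = 36 beats; 1 beat/chord → 36 chords.
C: 10 bars × 4 beats = 40 beats; 8 beats/chord → 5 chords.
D: 7 bars × 6 beats = 42 beats; 1 beat/chord → 42 chords.
Total: 21 + 36 + 5 + 42 = 104.

104 chords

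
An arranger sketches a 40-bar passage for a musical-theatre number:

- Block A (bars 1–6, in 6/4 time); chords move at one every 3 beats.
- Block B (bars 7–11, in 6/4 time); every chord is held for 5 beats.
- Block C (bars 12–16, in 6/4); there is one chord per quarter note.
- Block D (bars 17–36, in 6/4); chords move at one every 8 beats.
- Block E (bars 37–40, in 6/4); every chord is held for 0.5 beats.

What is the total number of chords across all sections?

111 chords

A has 36 beats and chords last 3 each, so 12 chords.
B has 30 beats and chords last 5 each, so 6 chords.
C has 30 beats and chords last 1 each, so 30 chords.
D has 120 beats and chords last 8 each, so 15 chords.
E has 24 beats and chords last 0.5 each, so 48 chords.
Total: 12 + 6 + 30 + 15 + 48 = 111.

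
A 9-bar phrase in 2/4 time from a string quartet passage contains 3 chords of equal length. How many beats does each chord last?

6 beats

9 bars × 2 beats/bar = 18 beats total.
18 beats ÷ 3 chords = 6 beats per chord.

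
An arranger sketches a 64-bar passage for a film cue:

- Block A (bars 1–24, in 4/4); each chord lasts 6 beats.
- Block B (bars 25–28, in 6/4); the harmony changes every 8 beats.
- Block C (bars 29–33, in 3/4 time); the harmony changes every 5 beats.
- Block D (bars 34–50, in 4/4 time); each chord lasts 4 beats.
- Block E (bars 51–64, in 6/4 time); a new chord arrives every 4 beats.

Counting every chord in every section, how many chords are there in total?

A has 96 beats and chords last 6 each, so 16 chords.
B has 24 beats and chords last 8 each, so 3 chords.
C has 15 beats and chords last 5 each, so 3 chords.
D has 68 beats and chords last 4 each, so 17 chords.
E has 84 beats and chords last 4 each, so 21 chords.
Total: 16 + 3 + 3 + 17 + 21 = 60.

60 chords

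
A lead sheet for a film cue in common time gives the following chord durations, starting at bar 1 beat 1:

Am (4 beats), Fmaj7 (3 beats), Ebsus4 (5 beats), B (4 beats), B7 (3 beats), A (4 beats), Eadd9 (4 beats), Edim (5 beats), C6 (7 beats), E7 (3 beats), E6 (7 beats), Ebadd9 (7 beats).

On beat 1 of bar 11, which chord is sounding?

E7

Beat 1 of bar 11 is beat (11−1)×4 + 1 = 41 overall.
Running totals: Am ends at 4, Fmaj7 ends at 7, Ebsus4 ends at 12, B ends at 16, B7 ends at 19, A ends at 23, Eadd9 ends at 27, Edim ends at 32, C6 ends at 39, E7 ends at 42.
Beat 41 falls within E7.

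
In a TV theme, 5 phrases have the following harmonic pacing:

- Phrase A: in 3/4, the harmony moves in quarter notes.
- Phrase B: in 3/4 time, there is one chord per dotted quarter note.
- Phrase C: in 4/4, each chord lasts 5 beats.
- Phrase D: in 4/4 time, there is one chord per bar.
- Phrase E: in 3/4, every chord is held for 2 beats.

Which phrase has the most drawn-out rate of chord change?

A: each chord is 1 beat in 3/4, so 3 per bar.
B: each chord is 1.5 beats in 3/4, so 2 per bar.
C: each chord is 5 beats in 4/4, so 0.8 per bar.
D: each chord is 4 beats in 4/4, so 1 per bar.
E: each chord is 2 beats in 3/4, so 1.5 per bar.
Slowest is C at 0.8 chords/bar.

Phrase C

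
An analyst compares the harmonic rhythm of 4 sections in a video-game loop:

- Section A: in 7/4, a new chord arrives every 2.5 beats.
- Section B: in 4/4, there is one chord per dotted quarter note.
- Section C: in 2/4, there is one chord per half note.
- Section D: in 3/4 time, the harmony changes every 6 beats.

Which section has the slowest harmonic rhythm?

Section D

A: 7/2.5 = 2.8 chords/bar.
B: 4/1.5 = 8/3 chords/bar.
C: 2/2 = 1 chord/bar.
D: 3/6 = 0.5 chords/bar.
Slowest is D at 0.5 chords/bar.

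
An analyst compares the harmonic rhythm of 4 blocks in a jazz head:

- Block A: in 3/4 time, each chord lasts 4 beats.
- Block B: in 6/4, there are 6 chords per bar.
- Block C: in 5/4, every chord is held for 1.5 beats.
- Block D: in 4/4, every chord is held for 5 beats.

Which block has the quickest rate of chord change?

Block B

A: 3/4 = 0.75 chords/bar.
B: 6/1 = 6 chords/bar.
C: 5/1.5 = 10/3 chords/bar.
D: 4/5 = 0.8 chords/bar.
Fastest is B at 6 chords/bar.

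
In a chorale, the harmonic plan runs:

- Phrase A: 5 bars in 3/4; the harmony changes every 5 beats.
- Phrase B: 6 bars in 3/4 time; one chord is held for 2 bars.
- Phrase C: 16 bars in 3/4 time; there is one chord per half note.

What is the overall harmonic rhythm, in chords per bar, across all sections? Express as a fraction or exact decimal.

10/9 chords per bar

A: 5 × 3 = 15 beats ÷ 5 = 3 chords.
B: 6 × 3 = 18 beats ÷ 6 = 3 chords.
C: 16 × 3 = 48 beats ÷ 2 = 24 chords.
Overall: 30 chords over 27 bars → 30/27 = 10/9 chords per bar.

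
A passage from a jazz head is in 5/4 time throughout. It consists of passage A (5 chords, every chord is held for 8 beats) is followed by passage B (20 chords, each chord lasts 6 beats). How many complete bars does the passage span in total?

A: 5 × 8 = 40 beats = 8 bars.
B: 20 × 6 = 120 beats = 24 bars.
Total: 8 + 24 = 32 bars.

32 bars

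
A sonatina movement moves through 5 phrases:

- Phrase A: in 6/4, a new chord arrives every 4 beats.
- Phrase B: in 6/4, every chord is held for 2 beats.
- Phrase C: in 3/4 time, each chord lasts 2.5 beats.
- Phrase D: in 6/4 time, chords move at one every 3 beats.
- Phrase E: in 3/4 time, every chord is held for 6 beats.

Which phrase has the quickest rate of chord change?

A: 6 beats/bar ÷ 4 beats/chord = 1.5 chords/bar.
B: 6 beats/bar ÷ 2 beats/chord = 3 chords/bar.
C: 3 beats/bar ÷ 2.5 beats/chord = 1.2 chords/bar.
D: 6 beats/bar ÷ 3 beats/chord = 2 chords/bar.
E: 3 beats/bar ÷ 6 beats/chord = 0.5 chords/bar.
Fastest is B at 3 chords/bar.

Phrase B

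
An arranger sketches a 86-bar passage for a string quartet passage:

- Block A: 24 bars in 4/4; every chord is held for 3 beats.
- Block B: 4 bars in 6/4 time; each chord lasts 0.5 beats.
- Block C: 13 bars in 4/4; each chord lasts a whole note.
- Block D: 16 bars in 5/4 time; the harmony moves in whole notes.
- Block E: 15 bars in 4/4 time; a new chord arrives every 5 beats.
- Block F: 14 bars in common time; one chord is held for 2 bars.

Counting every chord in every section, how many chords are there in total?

132 chords

A: 24·4 = 96 beats, 96/3 = 32 chords.
B: 4·6 = 24 beats, 24/0.5 = 48 chords.
C: 13·4 = 52 beats, 52/4 = 13 chords.
D: 16·5 = 80 beats, 80/4 = 20 chords.
E: 15·4 = 60 beats, 60/5 = 12 chords.
F: 14·4 = 56 beats, 56/8 = 7 chords.
Total: 32 + 48 + 13 + 20 + 12 + 7 = 132.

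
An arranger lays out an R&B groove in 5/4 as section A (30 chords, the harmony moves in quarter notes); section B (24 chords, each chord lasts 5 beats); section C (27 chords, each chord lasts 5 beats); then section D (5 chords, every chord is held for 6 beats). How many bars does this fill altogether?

A: 30 × 1 = 30 beats = 6 bars.
B: 24 × 5 = 120 beats = 24 bars.
C: 27 × 5 = 135 beats = 27 bars.
D: 5 × 6 = 30 beats = 6 bars.
Total: 6 + 24 + 27 + 6 = 63 bars.

63 bars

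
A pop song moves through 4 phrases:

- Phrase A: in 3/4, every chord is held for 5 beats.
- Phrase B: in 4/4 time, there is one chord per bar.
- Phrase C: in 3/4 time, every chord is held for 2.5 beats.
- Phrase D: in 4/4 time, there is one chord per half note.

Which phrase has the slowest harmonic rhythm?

Phrase A

A: each chord is 5 beats in 3/4, so 0.6 per bar.
B: each chord is 4 beats in 4/4, so 1 per bar.
C: each chord is 2.5 beats in 3/4, so 1.2 per bar.
D: each chord is 2 beats in 4/4, so 2 per bar.
Slowest is A at 0.6 chords/bar.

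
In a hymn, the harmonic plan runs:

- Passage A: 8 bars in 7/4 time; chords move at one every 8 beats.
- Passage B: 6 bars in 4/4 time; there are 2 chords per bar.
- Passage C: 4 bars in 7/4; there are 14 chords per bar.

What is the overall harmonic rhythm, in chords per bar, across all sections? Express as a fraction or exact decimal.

A: 8 × 7 = 56 beats ÷ 8 = 7 chords.
B: 6 × 4 = 24 beats ÷ 2 = 12 chords.
C: 4 × 7 = 28 beats ÷ 0.5 = 56 chords.
Overall: 75 chords over 18 bars → 75/18 = 25/6 chords per bar.

25/6 chords per bar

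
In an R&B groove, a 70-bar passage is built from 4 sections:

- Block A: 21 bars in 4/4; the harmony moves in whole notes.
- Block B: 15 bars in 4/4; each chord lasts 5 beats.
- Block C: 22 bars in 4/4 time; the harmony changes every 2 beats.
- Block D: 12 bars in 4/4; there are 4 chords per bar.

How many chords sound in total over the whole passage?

125 chords

A has 84 beats and chords last 4 each, so 21 chords.
B has 60 beats and chords last 5 each, so 12 chords.
C has 88 beats and chords last 2 each, so 44 chords.
D has 48 beats and chords last 1 each, so 48 chords.
Total: 21 + 12 + 44 + 48 = 125.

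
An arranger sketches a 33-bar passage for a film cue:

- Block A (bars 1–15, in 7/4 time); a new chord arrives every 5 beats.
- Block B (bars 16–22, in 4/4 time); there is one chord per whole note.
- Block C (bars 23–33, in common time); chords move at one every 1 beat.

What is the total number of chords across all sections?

A has 105 beats and chords last 5 each, so 21 chords.
B has 28 beats and chords last 4 each, so 7 chords.
C has 44 beats and chords last 1 each, so 44 chords.
Total: 21 + 7 + 44 = 72.

72 chords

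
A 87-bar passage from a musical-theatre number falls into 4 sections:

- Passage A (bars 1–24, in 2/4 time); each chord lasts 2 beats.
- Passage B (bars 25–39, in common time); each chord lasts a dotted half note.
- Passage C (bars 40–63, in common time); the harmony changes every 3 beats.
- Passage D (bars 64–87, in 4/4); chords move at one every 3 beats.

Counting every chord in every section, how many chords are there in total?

A: 24 bars × 2 beats = 48 beats; 2 beats/chord → 24 chords.
B: 15 bars × 4 beats = 60 beats; 3 beats/chord → 20 chords.
C: 24 bars × 4 beats = 96 beats; 3 beats/chord → 32 chords.
D: 24 bars × 4 beats = 96 beats; 3 beats/chord → 32 chords.
Total: 24 + 20 + 32 + 32 = 108.

108 chords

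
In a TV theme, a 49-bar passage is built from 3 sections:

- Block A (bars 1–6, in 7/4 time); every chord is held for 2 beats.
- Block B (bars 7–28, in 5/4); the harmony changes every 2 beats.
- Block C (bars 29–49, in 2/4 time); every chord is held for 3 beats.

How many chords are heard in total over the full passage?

90 chords

A: 6 bars × 7 beats = 42 beats; 2 beats/chord → 21 chords.
B: 22 bars × 5 beats = 110 beats; 2 beats/chord → 55 chords.
C: 21 bars × 2 beats = 42 beats; 3 beats/chord → 14 chords.
Total: 21 + 55 + 14 = 90.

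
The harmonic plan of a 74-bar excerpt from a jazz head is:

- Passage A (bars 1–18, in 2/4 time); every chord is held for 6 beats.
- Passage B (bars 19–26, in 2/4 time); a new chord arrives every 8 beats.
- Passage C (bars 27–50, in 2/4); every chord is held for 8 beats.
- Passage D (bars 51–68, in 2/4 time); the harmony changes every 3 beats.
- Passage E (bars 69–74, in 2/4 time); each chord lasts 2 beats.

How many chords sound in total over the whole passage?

A: 18 bars × 2 beats = 36 beats; 6 beats/chord → 6 chords.
B: 8 bars × 2 beats = 16 beats; 8 beats/chord → 2 chords.
C: 24 bars × 2 beats = 48 beats; 8 beats/chord → 6 chords.
D: 18 bars × 2 beats = 36 beats; 3 beats/chord → 12 chords.
E: 6 bars × 2 beats = 12 beats; 2 beats/chord → 6 chords.
Total: 6 + 2 + 6 + 12 + 6 = 32.

32 chords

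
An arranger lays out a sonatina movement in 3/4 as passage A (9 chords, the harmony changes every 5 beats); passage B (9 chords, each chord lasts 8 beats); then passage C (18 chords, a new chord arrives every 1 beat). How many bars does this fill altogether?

45 bars

A: 9 × 5 = 45 beats = 15 bars.
B: 9 × 8 = 72 beats = 24 bars.
C: 18 × 1 = 18 beats = 6 bars.
Total: 15 + 24 + 6 = 45 bars.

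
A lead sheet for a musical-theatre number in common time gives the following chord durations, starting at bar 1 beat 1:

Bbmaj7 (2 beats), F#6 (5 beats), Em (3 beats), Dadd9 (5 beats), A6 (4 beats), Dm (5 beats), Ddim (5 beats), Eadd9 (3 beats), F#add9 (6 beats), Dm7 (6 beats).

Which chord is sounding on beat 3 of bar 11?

Beat 3 of bar 11 is beat (11−1)×4 + 3 = 43 overall.
Running totals: Bbmaj7 ends at 2, F#6 ends at 7, Em ends at 10, Dadd9 ends at 15, A6 ends at 19, Dm ends at 24, Ddim ends at 29, Eadd9 ends at 32, F#add9 ends at 38, Dm7 ends at 44.
Beat 43 falls within Dm7.

Dm7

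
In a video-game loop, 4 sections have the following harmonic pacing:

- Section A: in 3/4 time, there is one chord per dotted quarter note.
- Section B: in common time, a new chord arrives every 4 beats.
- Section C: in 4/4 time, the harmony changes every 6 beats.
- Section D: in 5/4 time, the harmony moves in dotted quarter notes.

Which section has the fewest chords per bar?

A: 3/1.5 = 2 chords/bar.
B: 4/4 = 1 chord/bar.
C: 4/6 = 2/3 chords/bar.
D: 5/1.5 = 10/3 chords/bar.
Slowest is C at 2/3 chords/bar.

Section C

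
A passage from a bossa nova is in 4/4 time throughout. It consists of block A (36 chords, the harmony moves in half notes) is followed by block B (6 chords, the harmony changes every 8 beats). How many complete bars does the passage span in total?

30 bars

A: 36 × 2 = 72 beats = 18 bars.
B: 6 × 8 = 48 beats = 12 bars.
Total: 18 + 12 = 30 bars.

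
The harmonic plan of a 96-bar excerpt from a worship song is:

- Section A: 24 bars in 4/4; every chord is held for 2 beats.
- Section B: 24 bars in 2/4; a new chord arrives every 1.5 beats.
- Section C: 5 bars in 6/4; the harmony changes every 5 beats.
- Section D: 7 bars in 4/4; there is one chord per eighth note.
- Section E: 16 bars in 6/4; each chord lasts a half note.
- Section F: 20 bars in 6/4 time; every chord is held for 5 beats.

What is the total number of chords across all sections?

214 chords

A has 96 beats and chords last 2 each, so 48 chords.
B has 48 beats and chords last 1.5 each, so 32 chords.
C has 30 beats and chords last 5 each, so 6 chords.
D has 28 beats and chords last 0.5 each, so 56 chords.
E has 96 beats and chords last 2 each, so 48 chords.
F has 120 beats and chords last 5 each, so 24 chords.
Total: 48 + 32 + 6 + 56 + 48 + 24 = 214.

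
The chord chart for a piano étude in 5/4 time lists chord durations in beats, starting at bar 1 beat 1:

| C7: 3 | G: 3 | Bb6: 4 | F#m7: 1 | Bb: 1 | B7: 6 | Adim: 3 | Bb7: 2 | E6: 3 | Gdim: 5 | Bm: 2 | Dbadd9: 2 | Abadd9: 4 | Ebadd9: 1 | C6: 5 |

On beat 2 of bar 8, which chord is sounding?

Beat 2 of bar 8 is beat (8−1)×5 + 2 = 37 overall.
Running totals: C7 ends at 3, G ends at 6, Bb6 ends at 10, F#m7 ends at 11, Bb ends at 12, B7 ends at 18, Adim ends at 21, Bb7 ends at 23, E6 ends at 26, Gdim ends at 31, Bm ends at 33, Dbadd9 ends at 35, Abadd9 ends at 39.
Beat 37 falls within Abadd9.

Abadd9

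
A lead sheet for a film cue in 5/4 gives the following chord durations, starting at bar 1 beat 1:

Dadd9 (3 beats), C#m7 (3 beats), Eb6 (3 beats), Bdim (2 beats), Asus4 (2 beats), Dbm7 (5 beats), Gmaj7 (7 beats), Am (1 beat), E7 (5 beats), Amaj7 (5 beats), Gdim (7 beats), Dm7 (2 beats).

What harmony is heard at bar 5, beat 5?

Gmaj7

Beat 5 of bar 5 is beat (5−1)×5 + 5 = 25 overall.
Running totals: Dadd9 ends at 3, C#m7 ends at 6, Eb6 ends at 9, Bdim ends at 11, Asus4 ends at 13, Dbm7 ends at 18, Gmaj7 ends at 25.
Beat 25 falls within Gmaj7.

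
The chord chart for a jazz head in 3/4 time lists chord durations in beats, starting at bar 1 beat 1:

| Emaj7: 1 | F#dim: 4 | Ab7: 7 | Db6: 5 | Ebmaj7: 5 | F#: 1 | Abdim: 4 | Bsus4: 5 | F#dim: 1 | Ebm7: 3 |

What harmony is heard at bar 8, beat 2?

F#

Beat 2 of bar 8 is beat (8−1)×3 + 2 = 23 overall.
Running totals: Emaj7 ends at 1, F#dim ends at 5, Ab7 ends at 12, Db6 ends at 17, Ebmaj7 ends at 22, F# ends at 23.
Beat 23 falls within F#.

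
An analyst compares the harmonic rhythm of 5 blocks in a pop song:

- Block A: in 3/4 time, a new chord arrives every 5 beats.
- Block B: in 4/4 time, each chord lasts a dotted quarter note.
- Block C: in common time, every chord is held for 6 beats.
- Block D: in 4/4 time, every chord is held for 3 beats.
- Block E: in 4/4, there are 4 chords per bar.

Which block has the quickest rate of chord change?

A: 3/5 = 0.6 chords/bar.
B: 4/1.5 = 8/3 chords/bar.
C: 4/6 = 2/3 chords/bar.
D: 4/3 = 4/3 chords/bar.
E: 4/1 = 4 chords/bar.
Fastest is E at 4 chords/bar.

Block E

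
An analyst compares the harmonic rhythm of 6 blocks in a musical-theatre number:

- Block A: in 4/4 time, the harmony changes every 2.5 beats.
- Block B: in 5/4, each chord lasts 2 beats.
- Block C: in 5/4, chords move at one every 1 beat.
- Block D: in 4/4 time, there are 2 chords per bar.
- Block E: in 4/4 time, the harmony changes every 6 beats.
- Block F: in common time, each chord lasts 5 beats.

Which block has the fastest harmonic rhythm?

Block C

A: 4/2.5 = 1.6 chords/bar.
B: 5/2 = 2.5 chords/bar.
C: 5/1 = 5 chords/bar.
D: 4/2 = 2 chords/bar.
E: 4/6 = 2/3 chords/bar.
F: 4/5 = 0.8 chords/bar.
Fastest is C at 5 chords/bar.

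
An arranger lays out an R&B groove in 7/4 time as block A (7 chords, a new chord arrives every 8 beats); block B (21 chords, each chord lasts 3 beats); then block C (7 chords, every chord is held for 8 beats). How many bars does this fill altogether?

25 bars

A: 7 × 8 = 56 beats = 8 bars.
B: 21 × 3 = 63 beats = 9 bars.
C: 7 × 8 = 56 beats = 8 bars.
Total: 8 + 9 + 8 = 25 bars.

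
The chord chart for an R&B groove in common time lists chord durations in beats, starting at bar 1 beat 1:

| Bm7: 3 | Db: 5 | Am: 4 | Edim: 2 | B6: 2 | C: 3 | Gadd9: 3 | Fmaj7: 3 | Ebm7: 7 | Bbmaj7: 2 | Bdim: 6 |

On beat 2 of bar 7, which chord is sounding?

Beat 2 of bar 7 is beat (7−1)×4 + 2 = 26 overall.
Running totals: Bm7 ends at 3, Db ends at 8, Am ends at 12, Edim ends at 14, B6 ends at 16, C ends at 19, Gadd9 ends at 22, Fmaj7 ends at 25, Ebm7 ends at 32.
Beat 26 falls within Ebm7.

Ebm7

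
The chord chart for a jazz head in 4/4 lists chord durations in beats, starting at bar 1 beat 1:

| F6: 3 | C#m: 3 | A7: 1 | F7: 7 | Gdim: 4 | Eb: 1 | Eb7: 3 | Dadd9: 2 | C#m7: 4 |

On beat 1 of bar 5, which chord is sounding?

Beat 1 of bar 5 is beat (5−1)×4 + 1 = 17 overall.
Running totals: F6 ends at 3, C#m ends at 6, A7 ends at 7, F7 ends at 14, Gdim ends at 18.
Beat 17 falls within Gdim.

Gdim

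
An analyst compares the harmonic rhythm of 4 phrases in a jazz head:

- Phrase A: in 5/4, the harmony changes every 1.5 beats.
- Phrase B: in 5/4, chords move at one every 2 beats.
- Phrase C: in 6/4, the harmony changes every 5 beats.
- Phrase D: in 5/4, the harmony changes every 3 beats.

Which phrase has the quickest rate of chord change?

Phrase A

A: each chord is 1.5 beats in 5/4, so 10/3 per bar.
B: each chord is 2 beats in 5/4, so 2.5 per bar.
C: each chord is 5 beats in 6/4, so 1.2 per bar.
D: each chord is 3 beats in 5/4, so 5/3 per bar.
Fastest is A at 10/3 chords/bar.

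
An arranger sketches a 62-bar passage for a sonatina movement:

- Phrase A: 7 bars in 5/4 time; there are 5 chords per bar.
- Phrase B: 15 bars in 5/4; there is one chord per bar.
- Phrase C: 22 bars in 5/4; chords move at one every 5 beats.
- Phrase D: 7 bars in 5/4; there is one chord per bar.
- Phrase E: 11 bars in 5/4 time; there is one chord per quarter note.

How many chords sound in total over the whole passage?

A: 7 bars × 5 beats = 35 beats; 1 beat/chord → 35 chords.
B: 15 bars × 5 beats = 75 beats; 5 beats/chord → 15 chords.
C: 22 bars × 5 beats = 110 beats; 5 beats/chord → 22 chords.
D: 7 bars × 5 beats = 35 beats; 5 beats/chord → 7 chords.
E: 11 bars × 5 beats = 55 beats; 1 beat/chord → 55 chords.
Total: 35 + 15 + 22 + 7 + 55 = 134.

134 chords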